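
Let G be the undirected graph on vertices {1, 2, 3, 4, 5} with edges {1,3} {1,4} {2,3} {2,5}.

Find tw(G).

1

A width-1 tree decomposition is:
Bags: B1 = {2, 3}  B2 = {1, 3}  B3 = {1, 4}  B4 = {2, 5}
Tree: B1–B2, B2–B3, B1–B4
The largest bag has 2 vertices, giving width 1; this decomposition certifies tw(G) ≤ 1. G has an edge, so its treewidth is at least 1. Therefore the treewidth is 1.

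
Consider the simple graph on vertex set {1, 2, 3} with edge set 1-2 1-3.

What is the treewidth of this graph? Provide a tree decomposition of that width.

Treewidth 1.
Bags: B1 = {1, 2}  B2 = {1, 3}
Tree: B1–B2

Every bag has size at most 2, so the width is 2 − 1 = 1 and tw(G) ≤ 1. Any graph with an edge has treewidth ≥ 1, and G has the edge 2–1. Therefore the treewidth is 1.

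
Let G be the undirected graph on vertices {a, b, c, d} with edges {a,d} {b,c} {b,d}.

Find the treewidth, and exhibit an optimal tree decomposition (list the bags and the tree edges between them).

The largest bag has 2 vertices, giving width 1; this decomposition certifies tw(G) ≤ 1. Since G has at least one edge (e.g. b–d), it is not an edgeless graph, so tw(G) ≥ 1. Therefore the treewidth is 1.

Treewidth 1.
Bags: B1 = {b, d}  B2 = {b, c}  B3 = {a, d}
Tree: B1–B2, B1–B3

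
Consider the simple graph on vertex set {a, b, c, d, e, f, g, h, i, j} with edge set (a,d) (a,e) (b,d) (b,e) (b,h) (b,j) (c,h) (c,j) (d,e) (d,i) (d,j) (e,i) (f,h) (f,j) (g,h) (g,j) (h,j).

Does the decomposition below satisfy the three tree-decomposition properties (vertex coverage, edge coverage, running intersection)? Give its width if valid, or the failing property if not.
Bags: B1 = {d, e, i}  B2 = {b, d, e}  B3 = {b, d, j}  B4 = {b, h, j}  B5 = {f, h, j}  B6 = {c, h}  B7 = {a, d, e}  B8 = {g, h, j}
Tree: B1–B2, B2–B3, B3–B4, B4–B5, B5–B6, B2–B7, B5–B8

No — edge (j,c) lies in no bag.

A tree decomposition must satisfy three properties: every vertex lies in some bag; for every edge, both endpoints lie together in some bag; and for every vertex, the bags containing it form a connected subtree. Here edge (j,c) lies in no bag, so the decomposition is invalid.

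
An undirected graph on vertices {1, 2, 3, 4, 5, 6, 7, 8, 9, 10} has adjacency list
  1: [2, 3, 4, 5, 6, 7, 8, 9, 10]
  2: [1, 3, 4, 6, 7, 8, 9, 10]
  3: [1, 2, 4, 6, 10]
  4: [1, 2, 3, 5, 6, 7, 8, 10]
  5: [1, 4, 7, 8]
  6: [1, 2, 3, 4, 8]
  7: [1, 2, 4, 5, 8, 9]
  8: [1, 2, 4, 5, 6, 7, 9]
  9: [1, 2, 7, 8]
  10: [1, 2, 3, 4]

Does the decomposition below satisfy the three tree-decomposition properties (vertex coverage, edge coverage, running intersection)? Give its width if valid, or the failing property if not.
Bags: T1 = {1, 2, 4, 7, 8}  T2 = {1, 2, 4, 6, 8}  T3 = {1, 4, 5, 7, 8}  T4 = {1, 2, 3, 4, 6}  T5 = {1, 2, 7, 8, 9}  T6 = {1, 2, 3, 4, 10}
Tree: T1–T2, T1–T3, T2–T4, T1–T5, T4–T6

Vertex coverage: the bags together contain {1, 2, 3, 4, 5, 6, 7, 8, 9, 10}, the full vertex set. Edge coverage: each edge of G has both endpoints in at least one bag. Running intersection: for every vertex, the bags containing it form a connected subtree. All three properties hold, so this is a valid tree decomposition of width max|bag| − 1 = 4, and hence tw(G) ≤ 4.

Yes; width 4.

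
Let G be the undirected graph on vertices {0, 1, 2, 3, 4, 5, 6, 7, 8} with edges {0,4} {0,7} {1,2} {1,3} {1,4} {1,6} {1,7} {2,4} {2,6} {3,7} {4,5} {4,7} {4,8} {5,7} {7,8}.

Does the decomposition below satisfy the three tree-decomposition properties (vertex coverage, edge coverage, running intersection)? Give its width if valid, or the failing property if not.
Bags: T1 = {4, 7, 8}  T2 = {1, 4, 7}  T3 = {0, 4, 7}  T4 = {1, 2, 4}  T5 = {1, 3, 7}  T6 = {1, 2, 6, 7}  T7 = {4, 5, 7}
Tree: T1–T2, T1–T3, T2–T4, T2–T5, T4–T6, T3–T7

A tree decomposition must satisfy three properties: every vertex lies in some bag; for every edge, both endpoints lie together in some bag; and for every vertex, the bags containing it form a connected subtree. Here bags containing vertex 7 are not connected in the tree, so the decomposition is invalid.

No — bags containing vertex 7 are not connected in the tree.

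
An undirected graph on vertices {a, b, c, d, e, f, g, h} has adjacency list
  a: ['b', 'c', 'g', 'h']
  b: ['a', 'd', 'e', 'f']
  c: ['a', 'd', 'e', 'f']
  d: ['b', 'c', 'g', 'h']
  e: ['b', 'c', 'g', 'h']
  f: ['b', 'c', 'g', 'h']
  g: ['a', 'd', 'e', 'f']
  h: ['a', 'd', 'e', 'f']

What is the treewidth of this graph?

A width-4 tree decomposition is:
Bags: B1 = {b, c, f, g, h}  B2 = {b, c, d, g, h}  B3 = {a, b, c, g, h}  B4 = {b, c, e, g, h}
Tree: B1–B2, B2–B3, B3–B4
The largest bag has 5 vertices, giving width 4; this decomposition certifies tw(G) ≤ 4. For the lower bound: the 5 vertex sets {f,g}, {d,h}, {a,c}, {b}, {e} are disjoint, each induces a connected subgraph, and every pair is joined by at least one edge of G. Contracting each set to a single vertex therefore yields K_{5} as a minor, and since treewidth is minor-monotone, tw(G) ≥ tw(K_{5}) = 4. Combining the bounds, tw(G) = 4.

4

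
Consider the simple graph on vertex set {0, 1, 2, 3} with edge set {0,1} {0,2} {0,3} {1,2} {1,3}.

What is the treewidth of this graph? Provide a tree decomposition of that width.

Treewidth 2.
Bags: B1 = {0, 1, 2}  B2 = {0, 1, 3}
Tree: B1–B2

The largest bag has 3 vertices, giving width 2; this decomposition certifies tw(G) ≤ 2. For the lower bound, the 3 vertices {0, 1, 2} are pairwise adjacent, and any tree decomposition puts a clique entirely inside one bag — forcing width ≥ 2. Combining the bounds, tw(G) = 2.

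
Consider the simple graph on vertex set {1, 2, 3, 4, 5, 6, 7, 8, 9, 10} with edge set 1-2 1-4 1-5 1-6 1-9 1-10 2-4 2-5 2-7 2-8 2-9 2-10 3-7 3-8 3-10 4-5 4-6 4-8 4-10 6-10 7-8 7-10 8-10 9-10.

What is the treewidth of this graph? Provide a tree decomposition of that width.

Treewidth 3.
Bags: B1 = {1, 2, 4, 10}  B2 = {2, 4, 8, 10}  B3 = {1, 2, 9, 10}  B4 = {1, 2, 4, 5}  B5 = {2, 7, 8, 10}  B6 = {3, 7, 8, 10}  B7 = {1, 4, 6, 10}
Tree: B1–B2, B1–B3, B1–B4, B2–B5, B5–B6, B1–B7

Each bag holds 4 vertices, so the decomposition has width 3, which upper-bounds the treewidth. Conversely, {2, 4, 8, 10} is a clique of size 4, and the vertices of any clique must share a bag in every tree decomposition; so some bag has ≥ 4 vertices and tw(G) ≥ 3. The upper and lower bounds meet at 3, so that is the treewidth.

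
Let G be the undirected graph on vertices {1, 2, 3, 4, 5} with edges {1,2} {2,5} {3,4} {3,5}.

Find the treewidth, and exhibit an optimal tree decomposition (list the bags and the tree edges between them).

The largest bag has 2 vertices, giving width 1; this decomposition certifies tw(G) ≤ 1. G has an edge, so its treewidth is at least 1. Therefore the treewidth is 1.

Treewidth 1.
Bags: B1 = {1, 2}  B2 = {2, 5}  B3 = {3, 5}  B4 = {3, 4}
Tree: B1–B2, B2–B3, B3–B4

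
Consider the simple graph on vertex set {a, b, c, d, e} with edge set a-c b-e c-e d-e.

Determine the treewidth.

A width-1 tree decomposition is:
Bags: B1 = {b, e}  B2 = {c, e}  B3 = {a, c}  B4 = {d, e}
Tree: B1–B2, B2–B3, B2–B4
Every bag has size at most 2, so the width is 2 − 1 = 1 and tw(G) ≤ 1. Any graph with an edge has treewidth ≥ 1, and G has the edge e–b. Combining the bounds, tw(G) = 1.

1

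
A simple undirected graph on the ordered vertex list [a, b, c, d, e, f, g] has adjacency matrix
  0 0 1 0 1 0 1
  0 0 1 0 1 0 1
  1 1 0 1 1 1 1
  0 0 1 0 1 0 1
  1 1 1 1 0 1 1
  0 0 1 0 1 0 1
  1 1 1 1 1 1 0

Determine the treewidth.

3

A width-3 tree decomposition is:
Bags: B1 = {c, e, f, g}  B2 = {a, c, e, g}  B3 = {b, c, e, g}  B4 = {c, d, e, g}
Tree: B1–B2, B2–B3, B2–B4
The largest bag has 4 vertices, giving width 3; this decomposition certifies tw(G) ≤ 3. On the other hand G contains the 4-clique {c, d, e, g}. A clique must lie in a single bag of any decomposition, so no decomposition can have width below 3. Hence tw(G) = 3 exactly.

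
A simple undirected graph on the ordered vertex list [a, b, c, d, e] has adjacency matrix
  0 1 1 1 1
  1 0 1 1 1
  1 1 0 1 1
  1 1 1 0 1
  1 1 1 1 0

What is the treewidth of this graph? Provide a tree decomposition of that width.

With just one bag of size 5, the width is 5 − 1 = 4, so tw(G) ≤ 4. On the other hand G contains the 5-clique {a, b, c, d, e}. A clique must lie in a single bag of any decomposition, so no decomposition can have width below 4. Combining the bounds, tw(G) = 4.

Treewidth 4.
One such decomposition:
Bags: B1 = {a, b, c, d, e}
Tree: (single bag)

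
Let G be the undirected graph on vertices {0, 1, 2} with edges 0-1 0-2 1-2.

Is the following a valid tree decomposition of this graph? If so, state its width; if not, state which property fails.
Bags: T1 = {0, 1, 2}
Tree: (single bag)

Yes; width 2.

Checking the three conditions: (i) the bags cover all of {0, 1, 2}; (ii) for each edge, some bag contains both endpoints; (iii) the bags containing any fixed vertex form a subtree. All hold, so the decomposition is valid with width 3 − 1 = 2.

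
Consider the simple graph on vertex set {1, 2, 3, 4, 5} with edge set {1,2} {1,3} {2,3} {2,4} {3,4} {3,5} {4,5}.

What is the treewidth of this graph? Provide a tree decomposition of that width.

Every bag has size at most 3, so the width is 3 − 1 = 2 and tw(G) ≤ 2. On the other hand G contains the 3-clique {1, 2, 3}. A clique must lie in a single bag of any decomposition, so no decomposition can have width below 2. The upper and lower bounds meet at 2, so that is the treewidth.

Treewidth 2.
One such decomposition:
Bags: B1 = {3, 4, 5}  B2 = {2, 3, 4}  B3 = {1, 2, 3}
Tree: B1–B2, B2–B3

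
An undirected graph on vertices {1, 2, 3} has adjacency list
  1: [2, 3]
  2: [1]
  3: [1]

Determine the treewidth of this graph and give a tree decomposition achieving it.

Treewidth 1.
One optimal decomposition is:
Bags: B1 = {1, 2}  B2 = {1, 3}
Tree: B1–B2

Every bag has size at most 2, so the width is 2 − 1 = 1 and tw(G) ≤ 1. Since G has at least one edge (e.g. 2–1), it is not an edgeless graph, so tw(G) ≥ 1. Combining the bounds, tw(G) = 1.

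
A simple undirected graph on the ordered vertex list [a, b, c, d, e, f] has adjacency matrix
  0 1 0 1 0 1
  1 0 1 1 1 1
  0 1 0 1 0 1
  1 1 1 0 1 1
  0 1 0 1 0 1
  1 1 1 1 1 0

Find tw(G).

3

A width-3 tree decomposition is:
Bags: B1 = {a, b, d, f}  B2 = {b, c, d, f}  B3 = {b, d, e, f}
Tree: B1–B2, B2–B3
Every bag has size at most 4, so the width is 4 − 1 = 3 and tw(G) ≤ 3. For the lower bound, the 4 vertices {b, d, e, f} are pairwise adjacent, and any tree decomposition puts a clique entirely inside one bag — forcing width ≥ 3. Combining the bounds, tw(G) = 3.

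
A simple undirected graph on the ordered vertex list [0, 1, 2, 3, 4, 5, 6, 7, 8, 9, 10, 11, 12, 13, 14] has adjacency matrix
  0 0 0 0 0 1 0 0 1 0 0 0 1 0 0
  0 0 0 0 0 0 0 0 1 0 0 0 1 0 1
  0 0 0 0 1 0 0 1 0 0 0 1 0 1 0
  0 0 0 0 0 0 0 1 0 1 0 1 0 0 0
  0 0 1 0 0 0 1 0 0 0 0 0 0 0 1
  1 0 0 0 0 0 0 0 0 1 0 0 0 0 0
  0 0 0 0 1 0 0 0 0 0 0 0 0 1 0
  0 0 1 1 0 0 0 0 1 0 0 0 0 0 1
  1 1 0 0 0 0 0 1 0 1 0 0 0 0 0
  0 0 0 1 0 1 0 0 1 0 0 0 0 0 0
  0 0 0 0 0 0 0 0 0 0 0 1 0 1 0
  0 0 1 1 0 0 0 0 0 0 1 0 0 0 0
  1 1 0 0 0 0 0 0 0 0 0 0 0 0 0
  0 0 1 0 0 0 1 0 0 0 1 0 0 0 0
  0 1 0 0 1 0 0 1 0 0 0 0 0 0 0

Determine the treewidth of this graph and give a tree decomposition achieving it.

Treewidth 3.
One such decomposition:
Bags: B1 = {4, 6, 10, 13}  B2 = {2, 4, 10, 13}  B3 = {2, 4, 10, 11}  B4 = {2, 4, 11, 14}  B5 = {2, 7, 11, 14}  B6 = {3, 7, 11, 14}  B7 = {1, 3, 7, 14}  B8 = {1, 3, 7, 8}  B9 = {1, 3, 8, 9}  B10 = {1, 8, 9, 12}  B11 = {0, 8, 9, 12}  B12 = {0, 5, 9, 12}
Tree: B1–B2, B2–B3, B3–B4, B4–B5, B5–B6, B6–B7, B7–B8, B8–B9, B9–B10, B10–B11, B11–B12

Every bag has size at most 4, so the width is 4 − 1 = 3 and tw(G) ≤ 3. For the lower bound: the 4 vertex sets {6,10,13}, {4}, {2}, {3,7,11,14} are disjoint, each induces a connected subgraph, and every pair is joined by at least one edge of G. Contracting each set to a single vertex therefore yields K_{4} as a minor, and since treewidth is minor-monotone, tw(G) ≥ tw(K_{4}) = 3. Hence tw(G) = 3 exactly.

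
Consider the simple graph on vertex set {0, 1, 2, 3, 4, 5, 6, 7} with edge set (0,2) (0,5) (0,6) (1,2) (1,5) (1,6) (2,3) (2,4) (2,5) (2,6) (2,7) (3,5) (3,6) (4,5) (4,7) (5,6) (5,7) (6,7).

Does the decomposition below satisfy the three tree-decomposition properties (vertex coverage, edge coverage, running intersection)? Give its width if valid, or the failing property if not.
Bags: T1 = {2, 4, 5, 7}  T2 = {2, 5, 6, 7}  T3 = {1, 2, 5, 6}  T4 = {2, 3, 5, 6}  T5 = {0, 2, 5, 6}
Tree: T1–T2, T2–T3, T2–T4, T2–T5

Every vertex of G appears in some bag (union = {0, 1, 2, 3, 4, 5, 6, 7}); every edge is covered by a bag; and for each vertex v the set of bags containing v is connected in the bag tree. The decomposition is therefore valid. The largest bag has 4 vertices, so the width is 3.

Yes; width 3.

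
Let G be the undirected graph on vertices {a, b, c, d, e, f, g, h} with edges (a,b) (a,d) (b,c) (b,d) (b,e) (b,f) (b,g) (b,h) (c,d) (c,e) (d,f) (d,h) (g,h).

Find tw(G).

2

A width-2 tree decomposition is:
Bags: B1 = {b, c, d}  B2 = {b, d, f}  B3 = {b, c, e}  B4 = {a, b, d}  B5 = {b, d, h}  B6 = {b, g, h}
Tree: B1–B2, B1–B3, B2–B4, B4–B5, B5–B6
The largest bag has 3 vertices, giving width 2; this decomposition certifies tw(G) ≤ 2. Conversely, {b, d, h} is a clique of size 3, and the vertices of any clique must share a bag in every tree decomposition; so some bag has ≥ 3 vertices and tw(G) ≥ 2. Hence tw(G) = 2 exactly.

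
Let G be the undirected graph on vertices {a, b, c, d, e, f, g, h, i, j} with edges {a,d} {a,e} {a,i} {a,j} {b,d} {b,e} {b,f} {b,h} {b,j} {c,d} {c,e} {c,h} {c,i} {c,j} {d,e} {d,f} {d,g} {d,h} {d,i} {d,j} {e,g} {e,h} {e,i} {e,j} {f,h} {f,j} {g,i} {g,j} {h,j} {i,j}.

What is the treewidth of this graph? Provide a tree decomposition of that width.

Treewidth 4.
Bags: B1 = {a, d, e, i, j}  B2 = {c, d, e, i, j}  B3 = {c, d, e, h, j}  B4 = {b, d, e, h, j}  B5 = {d, e, g, i, j}  B6 = {b, d, f, h, j}
Tree: B1–B2, B2–B3, B3–B4, B1–B5, B4–B6

Every bag has size at most 5, so the width is 5 − 1 = 4 and tw(G) ≤ 4. Conversely, {c, d, e, h, j} is a clique of size 5, and the vertices of any clique must share a bag in every tree decomposition; so some bag has ≥ 5 vertices and tw(G) ≥ 4. Hence tw(G) = 4 exactly.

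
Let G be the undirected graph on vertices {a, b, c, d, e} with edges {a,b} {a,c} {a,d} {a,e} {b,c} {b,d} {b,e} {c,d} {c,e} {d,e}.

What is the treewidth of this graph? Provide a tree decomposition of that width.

Treewidth 4.
Bags: B1 = {a, b, c, d, e}
Tree: (single bag)

A single bag containing all 5 vertices is trivially a valid decomposition of width 4. Conversely, {a, b, c, d, e} is a clique of size 5, and the vertices of any clique must share a bag in every tree decomposition; so some bag has ≥ 5 vertices and tw(G) ≥ 4. Therefore the treewidth is 4.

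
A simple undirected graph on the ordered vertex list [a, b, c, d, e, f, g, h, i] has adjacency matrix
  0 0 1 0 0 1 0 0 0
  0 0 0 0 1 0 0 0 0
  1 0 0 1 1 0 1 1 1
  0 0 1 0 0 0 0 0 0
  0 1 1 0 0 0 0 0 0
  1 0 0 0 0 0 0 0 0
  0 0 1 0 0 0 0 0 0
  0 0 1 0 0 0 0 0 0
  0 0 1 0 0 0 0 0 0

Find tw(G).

A width-1 tree decomposition is:
Bags: B1 = {c, i}  B2 = {c, e}  B3 = {a, c}  B4 = {c, g}  B5 = {b, e}  B6 = {c, h}  B7 = {a, f}  B8 = {c, d}
Tree: B1–B2, B2–B3, B2–B4, B2–B5, B4–B6, B3–B7, B6–B8
Every bag has size at most 2, so the width is 2 − 1 = 1 and tw(G) ≤ 1. Since G has at least one edge (e.g. i–c), it is not an edgeless graph, so tw(G) ≥ 1. Therefore the treewidth is 1.

1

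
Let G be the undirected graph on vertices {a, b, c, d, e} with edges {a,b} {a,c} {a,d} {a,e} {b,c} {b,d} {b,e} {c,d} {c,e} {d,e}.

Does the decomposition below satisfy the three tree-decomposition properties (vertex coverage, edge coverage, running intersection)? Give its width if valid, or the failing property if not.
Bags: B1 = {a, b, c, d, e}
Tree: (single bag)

Yes; width 4.

Every vertex of G appears in some bag (union = {a, b, c, d, e}); every edge is covered by a bag; and for each vertex v the set of bags containing v is connected in the bag tree. The decomposition is therefore valid. The largest bag has 5 vertices, so the width is 4.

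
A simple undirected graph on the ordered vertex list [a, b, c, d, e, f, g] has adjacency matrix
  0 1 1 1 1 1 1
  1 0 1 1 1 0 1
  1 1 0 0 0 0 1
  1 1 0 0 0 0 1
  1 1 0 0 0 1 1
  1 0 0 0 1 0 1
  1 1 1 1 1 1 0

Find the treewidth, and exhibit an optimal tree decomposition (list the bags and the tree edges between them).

Each bag holds 4 vertices, so the decomposition has width 3, which upper-bounds the treewidth. For the lower bound, the 4 vertices {a, e, f, g} are pairwise adjacent, and any tree decomposition puts a clique entirely inside one bag — forcing width ≥ 3. Therefore the treewidth is 3.

Treewidth 3.
One optimal decomposition is:
Bags: B1 = {a, b, c, g}  B2 = {a, b, e, g}  B3 = {a, b, d, g}  B4 = {a, e, f, g}
Tree: B1–B2, B1–B3, B2–B4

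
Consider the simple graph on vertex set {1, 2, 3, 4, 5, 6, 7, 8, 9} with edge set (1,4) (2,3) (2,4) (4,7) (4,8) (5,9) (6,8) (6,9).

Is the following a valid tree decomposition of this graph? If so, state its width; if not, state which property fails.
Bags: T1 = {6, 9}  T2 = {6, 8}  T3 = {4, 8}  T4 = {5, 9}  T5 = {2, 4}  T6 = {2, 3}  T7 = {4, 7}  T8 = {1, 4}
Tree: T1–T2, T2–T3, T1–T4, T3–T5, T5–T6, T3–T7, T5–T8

Vertex coverage: the bags together contain {1, 2, 3, 4, 5, 6, 7, 8, 9}, the full vertex set. Edge coverage: each edge of G has both endpoints in at least one bag. Running intersection: for every vertex, the bags containing it form a connected subtree. All three properties hold, so this is a valid tree decomposition of width max|bag| − 1 = 1, and hence tw(G) ≤ 1.

Yes; width 1.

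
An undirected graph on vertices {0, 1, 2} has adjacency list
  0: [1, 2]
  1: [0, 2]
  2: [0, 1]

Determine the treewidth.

A width-2 tree decomposition is:
Bags: B1 = {0, 1, 2}
Tree: (single bag)
With just one bag of size 3, the width is 3 − 1 = 2, so tw(G) ≤ 2. For the lower bound, the 3 vertices {0, 1, 2} are pairwise adjacent, and any tree decomposition puts a clique entirely inside one bag — forcing width ≥ 2. Therefore the treewidth is 2.

2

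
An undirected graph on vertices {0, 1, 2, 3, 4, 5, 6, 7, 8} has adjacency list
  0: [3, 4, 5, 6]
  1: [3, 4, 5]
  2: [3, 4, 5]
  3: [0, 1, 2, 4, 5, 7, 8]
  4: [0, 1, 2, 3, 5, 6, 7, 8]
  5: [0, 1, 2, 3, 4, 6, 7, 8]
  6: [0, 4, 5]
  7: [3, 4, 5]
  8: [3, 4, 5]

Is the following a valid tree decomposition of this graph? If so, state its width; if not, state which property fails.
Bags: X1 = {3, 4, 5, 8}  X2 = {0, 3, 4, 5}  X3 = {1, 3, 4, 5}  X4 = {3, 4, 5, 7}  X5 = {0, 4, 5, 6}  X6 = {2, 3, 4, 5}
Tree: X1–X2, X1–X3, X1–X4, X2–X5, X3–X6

Yes; width 3.

Vertex coverage: the bags together contain {0, 1, 2, 3, 4, 5, 6, 7, 8}, the full vertex set. Edge coverage: each edge of G has both endpoints in at least one bag. Running intersection: for every vertex, the bags containing it form a connected subtree. All three properties hold, so this is a valid tree decomposition of width max|bag| − 1 = 3, and hence tw(G) ≤ 3.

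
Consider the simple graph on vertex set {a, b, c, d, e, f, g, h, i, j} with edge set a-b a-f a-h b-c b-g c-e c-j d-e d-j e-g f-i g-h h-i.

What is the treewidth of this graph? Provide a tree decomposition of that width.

Treewidth 2.
Bags: B1 = {c, d, j}  B2 = {c, d, e}  B3 = {b, c, e}  B4 = {b, e, g}  B5 = {a, b, g}  B6 = {a, g, h}  B7 = {a, f, h}  B8 = {f, h, i}
Tree: B1–B2, B2–B3, B3–B4, B4–B5, B5–B6, B6–B7, B7–B8

The largest bag has 3 vertices, giving width 2; this decomposition certifies tw(G) ≤ 2. For the lower bound, G contains the cycle j–d–e–c–j, so G is not a forest; only forests have treewidth ≤ 1, hence tw(G) ≥ 2. Hence tw(G) = 2 exactly.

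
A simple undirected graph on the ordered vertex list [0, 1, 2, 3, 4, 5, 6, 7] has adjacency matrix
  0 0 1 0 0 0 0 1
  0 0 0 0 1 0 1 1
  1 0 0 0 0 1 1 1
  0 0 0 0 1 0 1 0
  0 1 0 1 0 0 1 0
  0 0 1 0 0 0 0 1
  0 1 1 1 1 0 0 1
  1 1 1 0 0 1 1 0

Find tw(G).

2

A width-2 tree decomposition is:
Bags: B1 = {0, 2, 7}  B2 = {2, 6, 7}  B3 = {1, 6, 7}  B4 = {1, 4, 6}  B5 = {2, 5, 7}  B6 = {3, 4, 6}
Tree: B1–B2, B2–B3, B3–B4, B2–B5, B4–B6
The largest bag has 3 vertices, giving width 2; this decomposition certifies tw(G) ≤ 2. For the lower bound, the 3 vertices {0, 2, 7} are pairwise adjacent, and any tree decomposition puts a clique entirely inside one bag — forcing width ≥ 2. Therefore the treewidth is 2.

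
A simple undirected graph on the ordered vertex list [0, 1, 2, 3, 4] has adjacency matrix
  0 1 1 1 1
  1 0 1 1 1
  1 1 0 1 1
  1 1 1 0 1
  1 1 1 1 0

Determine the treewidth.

4

A width-4 tree decomposition is:
Bags: B1 = {0, 1, 2, 3, 4}
Tree: (single bag)
With just one bag of size 5, the width is 5 − 1 = 4, so tw(G) ≤ 4. For the lower bound, the 5 vertices {0, 1, 2, 3, 4} are pairwise adjacent, and any tree decomposition puts a clique entirely inside one bag — forcing width ≥ 4. Combining the bounds, tw(G) = 4.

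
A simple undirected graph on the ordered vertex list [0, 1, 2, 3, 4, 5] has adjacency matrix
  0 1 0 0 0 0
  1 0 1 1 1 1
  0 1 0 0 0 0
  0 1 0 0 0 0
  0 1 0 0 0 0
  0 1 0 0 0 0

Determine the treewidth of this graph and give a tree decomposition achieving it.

Treewidth 1.
One such decomposition:
Bags: B1 = {1, 4}  B2 = {1, 2}  B3 = {1, 5}  B4 = {0, 1}  B5 = {1, 3}
Tree: B1–B2, B2–B3, B2–B4, B2–B5

The largest bag has 2 vertices, giving width 1; this decomposition certifies tw(G) ≤ 1. Any graph with an edge has treewidth ≥ 1, and G has the edge 4–1. Therefore the treewidth is 1.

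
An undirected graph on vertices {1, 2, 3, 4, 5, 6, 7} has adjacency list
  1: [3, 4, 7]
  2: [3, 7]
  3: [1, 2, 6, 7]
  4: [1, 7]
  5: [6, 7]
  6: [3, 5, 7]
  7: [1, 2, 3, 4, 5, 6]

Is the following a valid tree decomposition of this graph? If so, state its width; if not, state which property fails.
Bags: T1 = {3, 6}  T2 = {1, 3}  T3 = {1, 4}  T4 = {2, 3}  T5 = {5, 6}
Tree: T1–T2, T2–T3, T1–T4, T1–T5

A tree decomposition must satisfy three properties: every vertex lies in some bag; for every edge, both endpoints lie together in some bag; and for every vertex, the bags containing it form a connected subtree. Here vertex 7 appears in no bag, so the decomposition is invalid.

No — vertex 7 appears in no bag.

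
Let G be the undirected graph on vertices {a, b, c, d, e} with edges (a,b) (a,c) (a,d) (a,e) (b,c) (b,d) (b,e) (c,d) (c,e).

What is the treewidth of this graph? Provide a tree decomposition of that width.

Treewidth 3.
Bags: B1 = {a, b, c, d}  B2 = {a, b, c, e}
Tree: B1–B2

Every bag has size at most 4, so the width is 4 − 1 = 3 and tw(G) ≤ 3. Conversely, {a, b, c, d} is a clique of size 4, and the vertices of any clique must share a bag in every tree decomposition; so some bag has ≥ 4 vertices and tw(G) ≥ 3. Hence tw(G) = 3 exactly.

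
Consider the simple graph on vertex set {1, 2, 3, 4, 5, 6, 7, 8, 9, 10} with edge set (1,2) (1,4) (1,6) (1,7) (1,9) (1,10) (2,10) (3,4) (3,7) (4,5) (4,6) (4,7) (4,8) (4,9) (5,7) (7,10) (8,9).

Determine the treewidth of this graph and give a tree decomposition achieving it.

Treewidth 2.
One such decomposition:
Bags: B1 = {1, 4, 7}  B2 = {4, 5, 7}  B3 = {1, 4, 9}  B4 = {4, 8, 9}  B5 = {3, 4, 7}  B6 = {1, 7, 10}  B7 = {1, 4, 6}  B8 = {1, 2, 10}
Tree: B1–B2, B1–B3, B3–B4, B1–B5, B1–B6, B1–B7, B6–B8

The largest bag has 3 vertices, giving width 2; this decomposition certifies tw(G) ≤ 2. On the other hand G contains the 3-clique {1, 2, 10}. A clique must lie in a single bag of any decomposition, so no decomposition can have width below 2. The upper and lower bounds meet at 2, so that is the treewidth.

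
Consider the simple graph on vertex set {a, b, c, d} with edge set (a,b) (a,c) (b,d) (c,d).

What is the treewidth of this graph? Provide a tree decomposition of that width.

Each bag holds 3 vertices, so the decomposition has width 2, which upper-bounds the treewidth. For the lower bound, G contains the cycle a–b–d–c–a, so G is not a forest; only forests have treewidth ≤ 1, hence tw(G) ≥ 2. Hence tw(G) = 2 exactly.

Treewidth 2.
Bags: B1 = {a, b, d}  B2 = {a, c, d}
Tree: B1–B2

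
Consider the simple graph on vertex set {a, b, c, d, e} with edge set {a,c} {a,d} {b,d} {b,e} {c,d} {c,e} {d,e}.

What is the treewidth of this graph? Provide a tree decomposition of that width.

Treewidth 2.
One optimal decomposition is:
Bags: B1 = {a, c, d}  B2 = {c, d, e}  B3 = {b, d, e}
Tree: B1–B2, B2–B3

The largest bag has 3 vertices, giving width 2; this decomposition certifies tw(G) ≤ 2. For the lower bound, the 3 vertices {c, d, e} are pairwise adjacent, and any tree decomposition puts a clique entirely inside one bag — forcing width ≥ 2. Combining the bounds, tw(G) = 2.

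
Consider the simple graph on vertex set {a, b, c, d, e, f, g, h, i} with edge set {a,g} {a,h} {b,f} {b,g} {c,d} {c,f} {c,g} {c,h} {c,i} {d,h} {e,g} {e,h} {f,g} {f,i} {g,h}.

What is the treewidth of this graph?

2

A width-2 tree decomposition is:
Bags: B1 = {c, g, h}  B2 = {e, g, h}  B3 = {c, f, g}  B4 = {c, d, h}  B5 = {c, f, i}  B6 = {b, f, g}  B7 = {a, g, h}
Tree: B1–B2, B1–B3, B1–B4, B3–B5, B3–B6, B1–B7
Each bag holds 3 vertices, so the decomposition has width 2, which upper-bounds the treewidth. On the other hand G contains the 3-clique {c, d, h}. A clique must lie in a single bag of any decomposition, so no decomposition can have width below 2. Combining the bounds, tw(G) = 2.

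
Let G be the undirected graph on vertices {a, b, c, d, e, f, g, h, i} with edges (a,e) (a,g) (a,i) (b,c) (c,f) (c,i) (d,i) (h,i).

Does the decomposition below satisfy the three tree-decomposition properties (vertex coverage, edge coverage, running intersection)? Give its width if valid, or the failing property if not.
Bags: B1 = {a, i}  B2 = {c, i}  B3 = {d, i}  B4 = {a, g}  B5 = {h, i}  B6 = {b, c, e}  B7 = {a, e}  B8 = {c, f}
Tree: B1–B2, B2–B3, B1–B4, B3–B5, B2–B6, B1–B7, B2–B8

A tree decomposition must satisfy three properties: every vertex lies in some bag; for every edge, both endpoints lie together in some bag; and for every vertex, the bags containing it form a connected subtree. Here bags containing vertex e are not connected in the tree, so the decomposition is invalid.

No — bags containing vertex e are not connected in the tree.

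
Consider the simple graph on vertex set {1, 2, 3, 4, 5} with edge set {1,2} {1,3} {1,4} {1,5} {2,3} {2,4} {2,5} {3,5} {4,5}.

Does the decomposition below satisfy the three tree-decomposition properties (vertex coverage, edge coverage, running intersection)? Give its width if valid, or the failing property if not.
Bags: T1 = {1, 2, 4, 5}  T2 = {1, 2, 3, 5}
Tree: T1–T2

Every vertex of G appears in some bag (union = {1, 2, 3, 4, 5}); every edge is covered by a bag; and for each vertex v the set of bags containing v is connected in the bag tree. The decomposition is therefore valid. The largest bag has 4 vertices, so the width is 3.

Yes; width 3.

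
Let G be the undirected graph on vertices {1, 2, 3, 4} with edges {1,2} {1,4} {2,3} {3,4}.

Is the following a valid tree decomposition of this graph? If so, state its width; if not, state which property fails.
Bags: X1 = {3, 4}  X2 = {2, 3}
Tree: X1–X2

No — vertex 1 appears in no bag.

A tree decomposition must satisfy three properties: every vertex lies in some bag; for every edge, both endpoints lie together in some bag; and for every vertex, the bags containing it form a connected subtree. Here vertex 1 appears in no bag, so the decomposition is invalid.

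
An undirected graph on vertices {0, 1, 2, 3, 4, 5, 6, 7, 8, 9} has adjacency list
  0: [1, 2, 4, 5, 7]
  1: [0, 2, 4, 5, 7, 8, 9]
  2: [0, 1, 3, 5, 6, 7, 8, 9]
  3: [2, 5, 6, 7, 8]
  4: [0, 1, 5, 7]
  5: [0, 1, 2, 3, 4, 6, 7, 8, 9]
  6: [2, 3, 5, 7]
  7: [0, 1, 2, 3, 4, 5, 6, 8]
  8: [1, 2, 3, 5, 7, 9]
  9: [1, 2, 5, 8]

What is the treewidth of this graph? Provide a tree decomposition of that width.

Treewidth 4.
One optimal decomposition is:
Bags: B1 = {0, 1, 2, 5, 7}  B2 = {1, 2, 5, 7, 8}  B3 = {1, 2, 5, 8, 9}  B4 = {0, 1, 4, 5, 7}  B5 = {2, 3, 5, 7, 8}  B6 = {2, 3, 5, 6, 7}
Tree: B1–B2, B2–B3, B1–B4, B2–B5, B5–B6

Every bag has size at most 5, so the width is 5 − 1 = 4 and tw(G) ≤ 4. On the other hand G contains the 5-clique {1, 2, 5, 8, 9}. A clique must lie in a single bag of any decomposition, so no decomposition can have width below 4. Therefore the treewidth is 4.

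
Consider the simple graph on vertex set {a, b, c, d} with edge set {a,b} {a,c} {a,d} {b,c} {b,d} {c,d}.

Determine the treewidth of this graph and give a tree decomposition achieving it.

With just one bag of size 4, the width is 4 − 1 = 3, so tw(G) ≤ 3. On the other hand G contains the 4-clique {a, b, c, d}. A clique must lie in a single bag of any decomposition, so no decomposition can have width below 3. Combining the bounds, tw(G) = 3.

Treewidth 3.
One such decomposition:
Bags: B1 = {a, b, c, d}
Tree: (single bag)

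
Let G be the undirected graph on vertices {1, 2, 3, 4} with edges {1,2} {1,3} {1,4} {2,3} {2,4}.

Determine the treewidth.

A width-2 tree decomposition is:
Bags: B1 = {1, 2, 3}  B2 = {1, 2, 4}
Tree: B1–B2
Each bag holds 3 vertices, so the decomposition has width 2, which upper-bounds the treewidth. Conversely, {1, 2, 3} is a clique of size 3, and the vertices of any clique must share a bag in every tree decomposition; so some bag has ≥ 3 vertices and tw(G) ≥ 2. Therefore the treewidth is 2.

2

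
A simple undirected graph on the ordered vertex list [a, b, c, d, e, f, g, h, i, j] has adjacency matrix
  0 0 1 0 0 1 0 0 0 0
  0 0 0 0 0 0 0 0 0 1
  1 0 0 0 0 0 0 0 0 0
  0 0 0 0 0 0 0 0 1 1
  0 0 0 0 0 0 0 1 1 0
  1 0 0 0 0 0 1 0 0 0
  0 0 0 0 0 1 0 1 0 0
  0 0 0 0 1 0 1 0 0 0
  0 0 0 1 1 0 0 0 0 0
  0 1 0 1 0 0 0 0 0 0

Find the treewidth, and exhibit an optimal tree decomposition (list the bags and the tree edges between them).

Treewidth 1.
One optimal decomposition is:
Bags: B1 = {b, j}  B2 = {d, j}  B3 = {d, i}  B4 = {e, i}  B5 = {e, h}  B6 = {g, h}  B7 = {f, g}  B8 = {a, f}  B9 = {a, c}
Tree: B1–B2, B2–B3, B3–B4, B4–B5, B5–B6, B6–B7, B7–B8, B8–B9

Every bag has size at most 2, so the width is 2 − 1 = 1 and tw(G) ≤ 1. Any graph with an edge has treewidth ≥ 1, and G has the edge b–j. The upper and lower bounds meet at 1, so that is the treewidth.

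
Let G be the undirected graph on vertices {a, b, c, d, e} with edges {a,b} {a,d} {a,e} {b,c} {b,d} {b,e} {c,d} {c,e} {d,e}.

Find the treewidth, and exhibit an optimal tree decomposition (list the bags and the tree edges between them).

Treewidth 3.
One optimal decomposition is:
Bags: B1 = {b, c, d, e}  B2 = {a, b, d, e}
Tree: B1–B2

The largest bag has 4 vertices, giving width 3; this decomposition certifies tw(G) ≤ 3. Conversely, {b, c, d, e} is a clique of size 4, and the vertices of any clique must share a bag in every tree decomposition; so some bag has ≥ 4 vertices and tw(G) ≥ 3. Combining the bounds, tw(G) = 3.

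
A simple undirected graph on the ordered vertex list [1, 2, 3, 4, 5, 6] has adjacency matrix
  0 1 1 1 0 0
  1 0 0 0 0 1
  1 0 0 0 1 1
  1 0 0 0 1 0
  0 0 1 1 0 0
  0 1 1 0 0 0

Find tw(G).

A width-2 tree decomposition is:
Bags: B1 = {2, 3, 6}  B2 = {1, 2, 3}  B3 = {1, 3, 5}  B4 = {1, 4, 5}
Tree: B1–B2, B2–B3, B3–B4
Each bag holds 3 vertices, so the decomposition has width 2, which upper-bounds the treewidth. For the lower bound, G contains the cycle 6–2–1–3–6, so G is not a forest; only forests have treewidth ≤ 1, hence tw(G) ≥ 2. The upper and lower bounds meet at 2, so that is the treewidth.

2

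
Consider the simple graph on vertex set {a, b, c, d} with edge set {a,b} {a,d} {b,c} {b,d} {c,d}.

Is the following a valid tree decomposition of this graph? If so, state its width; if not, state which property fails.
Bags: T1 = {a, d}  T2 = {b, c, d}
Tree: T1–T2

A tree decomposition must satisfy three properties: every vertex lies in some bag; for every edge, both endpoints lie together in some bag; and for every vertex, the bags containing it form a connected subtree. Here edge (b,a) lies in no bag, so the decomposition is invalid.

No — edge (b,a) lies in no bag.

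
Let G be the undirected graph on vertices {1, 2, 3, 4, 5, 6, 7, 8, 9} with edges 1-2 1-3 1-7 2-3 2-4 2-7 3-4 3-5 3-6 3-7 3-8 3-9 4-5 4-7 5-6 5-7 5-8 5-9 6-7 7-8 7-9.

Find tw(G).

3

A width-3 tree decomposition is:
Bags: B1 = {3, 5, 6, 7}  B2 = {3, 4, 5, 7}  B3 = {2, 3, 4, 7}  B4 = {3, 5, 7, 8}  B5 = {1, 2, 3, 7}  B6 = {3, 5, 7, 9}
Tree: B1–B2, B2–B3, B2–B4, B3–B5, B4–B6
The largest bag has 4 vertices, giving width 3; this decomposition certifies tw(G) ≤ 3. On the other hand G contains the 4-clique {1, 2, 3, 7}. A clique must lie in a single bag of any decomposition, so no decomposition can have width below 3. Therefore the treewidth is 3.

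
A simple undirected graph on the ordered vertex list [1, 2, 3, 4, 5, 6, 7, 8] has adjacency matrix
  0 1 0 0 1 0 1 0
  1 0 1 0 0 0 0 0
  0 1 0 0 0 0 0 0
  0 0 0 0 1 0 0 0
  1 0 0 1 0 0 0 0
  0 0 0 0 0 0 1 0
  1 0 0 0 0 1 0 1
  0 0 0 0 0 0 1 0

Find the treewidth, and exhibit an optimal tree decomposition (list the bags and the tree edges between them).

The largest bag has 2 vertices, giving width 1; this decomposition certifies tw(G) ≤ 1. Any graph with an edge has treewidth ≥ 1, and G has the edge 2–1. The upper and lower bounds meet at 1, so that is the treewidth.

Treewidth 1.
One such decomposition:
Bags: B1 = {1, 2}  B2 = {2, 3}  B3 = {1, 7}  B4 = {7, 8}  B5 = {6, 7}  B6 = {1, 5}  B7 = {4, 5}
Tree: B1–B2, B1–B3, B3–B4, B4–B5, B3–B6, B6–B7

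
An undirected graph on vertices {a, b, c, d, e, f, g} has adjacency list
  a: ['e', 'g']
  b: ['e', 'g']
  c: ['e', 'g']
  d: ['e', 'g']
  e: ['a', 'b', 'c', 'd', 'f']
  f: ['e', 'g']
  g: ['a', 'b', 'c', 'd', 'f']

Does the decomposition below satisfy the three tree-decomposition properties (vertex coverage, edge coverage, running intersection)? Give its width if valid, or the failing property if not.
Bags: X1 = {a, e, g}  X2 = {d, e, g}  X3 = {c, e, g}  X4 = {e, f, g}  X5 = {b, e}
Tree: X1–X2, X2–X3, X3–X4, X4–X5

A tree decomposition must satisfy three properties: every vertex lies in some bag; for every edge, both endpoints lie together in some bag; and for every vertex, the bags containing it form a connected subtree. Here edge (g,b) lies in no bag, so the decomposition is invalid.

No — edge (g,b) lies in no bag.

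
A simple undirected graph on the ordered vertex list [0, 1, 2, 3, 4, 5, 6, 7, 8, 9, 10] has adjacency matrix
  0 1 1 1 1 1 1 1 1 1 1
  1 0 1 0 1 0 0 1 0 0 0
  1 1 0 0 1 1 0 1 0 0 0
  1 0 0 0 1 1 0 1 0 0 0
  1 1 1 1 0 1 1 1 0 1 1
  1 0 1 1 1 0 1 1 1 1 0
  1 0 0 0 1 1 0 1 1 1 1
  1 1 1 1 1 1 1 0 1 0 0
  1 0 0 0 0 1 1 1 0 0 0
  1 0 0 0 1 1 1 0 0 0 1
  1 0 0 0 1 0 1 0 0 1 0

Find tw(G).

4

A width-4 tree decomposition is:
Bags: B1 = {0, 4, 5, 6, 7}  B2 = {0, 2, 4, 5, 7}  B3 = {0, 5, 6, 7, 8}  B4 = {0, 1, 2, 4, 7}  B5 = {0, 4, 5, 6, 9}  B6 = {0, 3, 4, 5, 7}  B7 = {0, 4, 6, 9, 10}
Tree: B1–B2, B1–B3, B2–B4, B1–B5, B1–B6, B5–B7
Every bag has size at most 5, so the width is 5 − 1 = 4 and tw(G) ≤ 4. On the other hand G contains the 5-clique {0, 5, 6, 7, 8}. A clique must lie in a single bag of any decomposition, so no decomposition can have width below 4. Combining the bounds, tw(G) = 4.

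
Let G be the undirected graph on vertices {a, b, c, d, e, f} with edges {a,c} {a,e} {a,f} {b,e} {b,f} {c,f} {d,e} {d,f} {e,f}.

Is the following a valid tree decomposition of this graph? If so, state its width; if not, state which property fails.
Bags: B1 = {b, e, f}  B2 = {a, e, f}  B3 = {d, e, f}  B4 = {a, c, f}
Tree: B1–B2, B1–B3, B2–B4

Every vertex of G appears in some bag (union = {a, b, c, d, e, f}); every edge is covered by a bag; and for each vertex v the set of bags containing v is connected in the bag tree. The decomposition is therefore valid. The largest bag has 3 vertices, so the width is 2.

Yes; width 2.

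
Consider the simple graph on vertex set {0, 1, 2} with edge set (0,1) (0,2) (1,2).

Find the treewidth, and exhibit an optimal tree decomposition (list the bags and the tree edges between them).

Treewidth 2.
One such decomposition:
Bags: B1 = {0, 1, 2}
Tree: (single bag)

A single bag containing all 3 vertices is trivially a valid decomposition of width 2. On the other hand G contains the 3-clique {0, 1, 2}. A clique must lie in a single bag of any decomposition, so no decomposition can have width below 2. Combining the bounds, tw(G) = 2.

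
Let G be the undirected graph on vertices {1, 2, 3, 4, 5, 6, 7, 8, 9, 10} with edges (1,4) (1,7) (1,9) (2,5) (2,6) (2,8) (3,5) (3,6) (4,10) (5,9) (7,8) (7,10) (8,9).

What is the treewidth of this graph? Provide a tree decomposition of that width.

Each bag holds 3 vertices, so the decomposition has width 2, which upper-bounds the treewidth. Since 6–3–5–2–6 is a cycle in G, G is not acyclic. Forests are exactly the graphs of treewidth ≤ 1, so tw(G) ≥ 2. Therefore the treewidth is 2.

Treewidth 2.
Bags: B1 = {2, 3, 6}  B2 = {2, 3, 5}  B3 = {2, 5, 8}  B4 = {5, 8, 9}  B5 = {7, 8, 9}  B6 = {1, 7, 9}  B7 = {1, 7, 10}  B8 = {1, 4, 10}
Tree: B1–B2, B2–B3, B3–B4, B4–B5, B5–B6, B6–B7, B7–B8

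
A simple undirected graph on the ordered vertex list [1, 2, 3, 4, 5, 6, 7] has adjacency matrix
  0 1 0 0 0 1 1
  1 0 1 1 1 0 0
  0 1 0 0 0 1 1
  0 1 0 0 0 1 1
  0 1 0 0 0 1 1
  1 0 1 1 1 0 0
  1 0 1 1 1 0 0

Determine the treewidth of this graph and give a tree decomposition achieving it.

Each bag holds 4 vertices, so the decomposition has width 3, which upper-bounds the treewidth. For the lower bound: the 4 vertex sets {3,6}, {2,5}, {7}, {4} are disjoint, each induces a connected subgraph, and every pair is joined by at least one edge of G. Contracting each set to a single vertex therefore yields K_{4} as a minor, and since treewidth is minor-monotone, tw(G) ≥ tw(K_{4}) = 3. Combining the bounds, tw(G) = 3.

Treewidth 3.
Bags: B1 = {2, 3, 6, 7}  B2 = {2, 5, 6, 7}  B3 = {2, 4, 6, 7}  B4 = {1, 2, 6, 7}
Tree: B1–B2, B2–B3, B3–B4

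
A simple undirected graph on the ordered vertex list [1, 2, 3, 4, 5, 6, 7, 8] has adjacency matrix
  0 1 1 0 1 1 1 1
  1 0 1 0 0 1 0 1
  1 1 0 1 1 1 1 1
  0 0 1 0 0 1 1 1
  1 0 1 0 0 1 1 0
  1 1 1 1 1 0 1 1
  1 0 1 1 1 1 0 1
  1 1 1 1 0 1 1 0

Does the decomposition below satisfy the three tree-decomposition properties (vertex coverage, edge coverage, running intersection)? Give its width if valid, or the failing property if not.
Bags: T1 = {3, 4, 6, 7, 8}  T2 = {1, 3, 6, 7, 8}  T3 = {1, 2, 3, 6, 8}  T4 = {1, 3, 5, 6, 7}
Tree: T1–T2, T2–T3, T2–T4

Vertex coverage: the bags together contain {1, 2, 3, 4, 5, 6, 7, 8}, the full vertex set. Edge coverage: each edge of G has both endpoints in at least one bag. Running intersection: for every vertex, the bags containing it form a connected subtree. All three properties hold, so this is a valid tree decomposition of width max|bag| − 1 = 4, and hence tw(G) ≤ 4.

Yes; width 4.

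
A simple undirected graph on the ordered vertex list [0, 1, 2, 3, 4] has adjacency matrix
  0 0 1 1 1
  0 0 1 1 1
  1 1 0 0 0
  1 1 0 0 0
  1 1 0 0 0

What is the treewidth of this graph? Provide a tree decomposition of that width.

The largest bag has 3 vertices, giving width 2; this decomposition certifies tw(G) ≤ 2. Since 0–2–1–3–0 is a cycle in G, G is not acyclic. Forests are exactly the graphs of treewidth ≤ 1, so tw(G) ≥ 2. Hence tw(G) = 2 exactly.

Treewidth 2.
Bags: B1 = {0, 1, 2}  B2 = {0, 1, 3}  B3 = {0, 1, 4}
Tree: B1–B2, B2–B3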